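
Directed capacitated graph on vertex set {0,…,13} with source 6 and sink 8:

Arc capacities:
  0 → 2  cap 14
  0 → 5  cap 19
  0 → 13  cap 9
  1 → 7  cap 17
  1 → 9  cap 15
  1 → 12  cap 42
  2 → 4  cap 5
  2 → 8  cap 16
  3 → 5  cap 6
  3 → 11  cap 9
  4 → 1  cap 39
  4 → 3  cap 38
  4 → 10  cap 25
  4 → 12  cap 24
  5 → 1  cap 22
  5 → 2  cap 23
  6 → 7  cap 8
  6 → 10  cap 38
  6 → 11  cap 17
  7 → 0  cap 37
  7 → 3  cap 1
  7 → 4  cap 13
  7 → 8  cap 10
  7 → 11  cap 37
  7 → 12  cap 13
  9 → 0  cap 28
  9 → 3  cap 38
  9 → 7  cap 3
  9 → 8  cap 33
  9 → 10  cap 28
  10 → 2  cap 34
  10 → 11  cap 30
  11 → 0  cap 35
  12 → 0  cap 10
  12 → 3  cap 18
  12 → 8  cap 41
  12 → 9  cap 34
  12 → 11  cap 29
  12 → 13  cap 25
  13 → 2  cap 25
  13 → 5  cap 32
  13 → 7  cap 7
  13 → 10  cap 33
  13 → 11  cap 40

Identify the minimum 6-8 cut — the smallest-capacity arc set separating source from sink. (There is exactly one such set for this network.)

Min-cut arcs: {(0,5), (0,13), (2,4), (2,8), (6,7)} (total capacity 57)

augment #1: 6→7→8 push 8
augment #2: 6→10→2→8 push 16
augment #3: 6→10→2→4→12→8 push 5
augment #4: 6→11→0→13→7→8 push 2
augment #5: 6→11→0→5→1→9→8 push 15
augment #6: 6→10→11→0→5→1→12→8 push 4
augment #7: 6→10→11→0→13→7→12→8 push 5
augment #8: 6→10→11→0→13→5→1→12→8 push 2
max flow = 57; residual-reachable set from 6 gives S-side
cut edges (S→T): {(0,5), (0,13), (2,4), (2,8), (6,7)} total cap 57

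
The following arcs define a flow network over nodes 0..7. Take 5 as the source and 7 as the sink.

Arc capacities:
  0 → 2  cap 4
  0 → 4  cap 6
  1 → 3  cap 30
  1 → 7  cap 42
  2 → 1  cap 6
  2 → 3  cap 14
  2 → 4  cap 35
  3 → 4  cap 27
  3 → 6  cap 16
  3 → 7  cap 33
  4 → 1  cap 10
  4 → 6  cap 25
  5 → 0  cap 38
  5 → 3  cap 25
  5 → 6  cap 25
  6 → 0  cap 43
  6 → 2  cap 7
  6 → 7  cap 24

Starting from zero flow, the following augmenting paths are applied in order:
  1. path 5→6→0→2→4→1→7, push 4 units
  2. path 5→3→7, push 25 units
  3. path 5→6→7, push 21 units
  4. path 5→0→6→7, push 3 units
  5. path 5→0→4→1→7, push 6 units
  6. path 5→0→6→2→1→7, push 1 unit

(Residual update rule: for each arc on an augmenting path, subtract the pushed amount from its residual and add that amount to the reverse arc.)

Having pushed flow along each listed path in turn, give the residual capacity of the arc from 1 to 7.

Residual capacity of (1,7): 31

after path 1 (5→6→0→2→4→1→7, push 4): res(1,7)=38
after path 2 (5→3→7, push 25): res(1,7)=38
after path 3 (5→6→7, push 21): res(1,7)=38
after path 4 (5→0→6→7, push 3): res(1,7)=38
after path 5 (5→0→4→1→7, push 6): res(1,7)=32
after path 6 (5→0→6→2→1→7, push 1): res(1,7)=31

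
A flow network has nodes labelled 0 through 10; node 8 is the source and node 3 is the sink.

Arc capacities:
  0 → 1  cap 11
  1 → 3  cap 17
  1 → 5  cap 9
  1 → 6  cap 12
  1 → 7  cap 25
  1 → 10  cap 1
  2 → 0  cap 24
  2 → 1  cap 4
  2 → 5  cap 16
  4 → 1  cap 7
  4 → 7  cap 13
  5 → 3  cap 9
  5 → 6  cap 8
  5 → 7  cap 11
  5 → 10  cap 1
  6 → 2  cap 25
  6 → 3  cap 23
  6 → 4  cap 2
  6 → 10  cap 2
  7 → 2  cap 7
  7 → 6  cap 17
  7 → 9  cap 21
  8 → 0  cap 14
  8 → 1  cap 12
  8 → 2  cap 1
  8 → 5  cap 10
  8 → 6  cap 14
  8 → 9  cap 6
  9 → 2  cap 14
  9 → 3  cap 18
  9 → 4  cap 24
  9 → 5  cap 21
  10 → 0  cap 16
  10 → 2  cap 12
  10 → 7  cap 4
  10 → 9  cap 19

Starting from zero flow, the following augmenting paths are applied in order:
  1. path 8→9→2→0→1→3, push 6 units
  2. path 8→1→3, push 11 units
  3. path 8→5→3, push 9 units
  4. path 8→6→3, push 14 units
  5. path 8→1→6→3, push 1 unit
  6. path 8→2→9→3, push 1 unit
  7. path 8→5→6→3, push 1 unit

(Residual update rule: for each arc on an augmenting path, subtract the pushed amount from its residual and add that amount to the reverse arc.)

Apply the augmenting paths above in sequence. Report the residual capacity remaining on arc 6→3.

Residual capacity of (6,3): 7

after path 1 (8→9→2→0→1→3, push 6): res(6,3)=23
after path 2 (8→1→3, push 11): res(6,3)=23
after path 3 (8→5→3, push 9): res(6,3)=23
after path 4 (8→6→3, push 14): res(6,3)=9
after path 5 (8→1→6→3, push 1): res(6,3)=8
after path 6 (8→2→9→3, push 1): res(6,3)=8
after path 7 (8→5→6→3, push 1): res(6,3)=7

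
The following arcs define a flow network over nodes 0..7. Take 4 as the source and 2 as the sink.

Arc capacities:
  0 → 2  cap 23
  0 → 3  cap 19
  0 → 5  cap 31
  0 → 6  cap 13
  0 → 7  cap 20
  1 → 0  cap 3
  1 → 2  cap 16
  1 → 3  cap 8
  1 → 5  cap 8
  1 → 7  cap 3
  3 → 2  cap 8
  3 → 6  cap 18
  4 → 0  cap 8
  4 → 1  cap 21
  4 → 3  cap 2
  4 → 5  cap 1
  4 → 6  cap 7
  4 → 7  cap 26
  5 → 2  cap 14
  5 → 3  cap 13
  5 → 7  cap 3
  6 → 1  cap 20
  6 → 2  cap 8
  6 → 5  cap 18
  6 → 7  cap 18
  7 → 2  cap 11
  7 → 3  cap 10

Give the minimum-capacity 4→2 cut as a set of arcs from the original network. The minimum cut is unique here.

augment #1: 4→0→2 push 8
augment #2: 4→1→2 push 16
augment #3: 4→3→2 push 2
augment #4: 4→5→2 push 1
augment #5: 4→6→2 push 7
augment #6: 4→7→2 push 11
augment #7: 4→1→0→2 push 3
augment #8: 4→1→3→2 push 2
augment #9: 4→7→3→2 push 4
augment #10: 4→7→3→6→2 push 1
augment #11: 4→7→3→1→5→2 push 2
augment #12: 4→7→3→6→5→2 push 3
max flow = 60; residual-reachable set from 4 gives S-side
cut edges (S→T): {(4,0), (4,1), (4,3), (4,5), (4,6), (7,2), (7,3)} total cap 60

Min-cut arcs: {(4,0), (4,1), (4,3), (4,5), (4,6), (7,2), (7,3)} (total capacity 60)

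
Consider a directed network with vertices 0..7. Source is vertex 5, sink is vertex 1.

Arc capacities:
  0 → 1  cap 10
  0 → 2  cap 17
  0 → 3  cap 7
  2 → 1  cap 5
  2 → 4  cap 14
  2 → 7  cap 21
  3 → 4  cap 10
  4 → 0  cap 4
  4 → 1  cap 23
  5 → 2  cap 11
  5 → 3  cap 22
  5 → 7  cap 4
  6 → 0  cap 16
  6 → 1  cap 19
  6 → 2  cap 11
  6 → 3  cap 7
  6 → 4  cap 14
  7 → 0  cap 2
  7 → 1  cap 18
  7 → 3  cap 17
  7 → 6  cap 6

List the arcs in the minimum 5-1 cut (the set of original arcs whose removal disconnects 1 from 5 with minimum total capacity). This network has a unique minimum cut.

augment #1: 5→2→1 push 5
augment #2: 5→7→1 push 4
augment #3: 5→2→4→1 push 6
augment #4: 5→3→4→1 push 10
max flow = 25; residual-reachable set from 5 gives S-side
cut edges (S→T): {(3,4), (5,2), (5,7)} total cap 25

Min-cut arcs: {(3,4), (5,2), (5,7)} (total capacity 25)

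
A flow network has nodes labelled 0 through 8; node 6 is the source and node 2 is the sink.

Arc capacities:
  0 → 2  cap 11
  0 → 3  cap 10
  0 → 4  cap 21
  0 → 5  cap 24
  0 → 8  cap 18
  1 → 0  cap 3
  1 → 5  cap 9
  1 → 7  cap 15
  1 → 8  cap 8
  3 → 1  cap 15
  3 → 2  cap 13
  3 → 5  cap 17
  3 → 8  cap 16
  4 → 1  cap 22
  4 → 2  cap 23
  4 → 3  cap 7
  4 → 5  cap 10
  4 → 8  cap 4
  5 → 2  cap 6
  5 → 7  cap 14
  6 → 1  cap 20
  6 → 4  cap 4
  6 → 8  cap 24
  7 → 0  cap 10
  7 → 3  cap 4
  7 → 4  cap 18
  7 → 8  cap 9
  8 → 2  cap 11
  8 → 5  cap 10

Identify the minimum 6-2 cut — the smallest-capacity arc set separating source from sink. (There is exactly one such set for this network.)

Min-cut arcs: {(6,1), (6,4), (8,2), (8,5)} (total capacity 45)

augment #1: 6→4→2 push 4
augment #2: 6→8→2 push 11
augment #3: 6→1→0→2 push 3
augment #4: 6→1→5→2 push 6
augment #5: 6→1→7→0→2 push 8
augment #6: 6→1→7→3→2 push 3
augment #7: 6→8→5→7→3→2 push 1
augment #8: 6→8→5→7→4→2 push 9
max flow = 45; residual-reachable set from 6 gives S-side
cut edges (S→T): {(6,1), (6,4), (8,2), (8,5)} total cap 45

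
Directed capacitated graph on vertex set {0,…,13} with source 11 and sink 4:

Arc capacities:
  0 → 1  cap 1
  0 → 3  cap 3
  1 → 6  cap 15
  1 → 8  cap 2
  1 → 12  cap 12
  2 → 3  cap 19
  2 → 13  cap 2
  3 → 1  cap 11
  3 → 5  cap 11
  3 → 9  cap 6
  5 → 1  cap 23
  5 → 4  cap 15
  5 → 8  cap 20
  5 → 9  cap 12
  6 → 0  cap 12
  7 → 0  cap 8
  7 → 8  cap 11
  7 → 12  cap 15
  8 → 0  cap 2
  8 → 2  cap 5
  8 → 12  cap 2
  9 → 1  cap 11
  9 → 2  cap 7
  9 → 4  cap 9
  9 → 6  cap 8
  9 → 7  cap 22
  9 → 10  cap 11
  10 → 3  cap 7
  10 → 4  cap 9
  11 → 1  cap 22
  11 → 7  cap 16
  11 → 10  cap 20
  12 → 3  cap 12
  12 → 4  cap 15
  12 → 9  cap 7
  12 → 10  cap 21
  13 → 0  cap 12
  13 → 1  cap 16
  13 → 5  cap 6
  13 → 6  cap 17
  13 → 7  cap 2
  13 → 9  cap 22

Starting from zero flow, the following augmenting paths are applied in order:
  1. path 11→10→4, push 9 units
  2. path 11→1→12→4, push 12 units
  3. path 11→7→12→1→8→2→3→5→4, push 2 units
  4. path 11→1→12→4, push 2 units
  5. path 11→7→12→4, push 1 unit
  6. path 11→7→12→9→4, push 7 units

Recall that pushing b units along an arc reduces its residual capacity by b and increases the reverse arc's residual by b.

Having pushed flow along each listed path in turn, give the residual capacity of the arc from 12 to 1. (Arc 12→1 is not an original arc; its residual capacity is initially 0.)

after path 1 (11→10→4, push 9): res(12,1)=0
after path 2 (11→1→12→4, push 12): res(12,1)=12
after path 3 (11→7→12→1→8→2→3→5→4, push 2): res(12,1)=10
after path 4 (11→1→12→4, push 2): res(12,1)=12
after path 5 (11→7→12→4, push 1): res(12,1)=12
after path 6 (11→7→12→9→4, push 7): res(12,1)=12

Residual capacity of (12,1): 12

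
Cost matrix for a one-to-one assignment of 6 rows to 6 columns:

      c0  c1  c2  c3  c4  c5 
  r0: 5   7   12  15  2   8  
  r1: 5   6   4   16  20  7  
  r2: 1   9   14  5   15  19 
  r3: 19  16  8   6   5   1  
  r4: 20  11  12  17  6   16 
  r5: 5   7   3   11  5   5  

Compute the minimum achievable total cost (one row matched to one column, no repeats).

Minimum assignment cost: 26

optimal assignment: row0→col0 (cost 5), row1→col1 (cost 6), row2→col3 (cost 5), row3→col5 (cost 1), row4→col4 (cost 6), row5→col2 (cost 3)
total = 5 + 6 + 5 + 1 + 6 + 3 = 26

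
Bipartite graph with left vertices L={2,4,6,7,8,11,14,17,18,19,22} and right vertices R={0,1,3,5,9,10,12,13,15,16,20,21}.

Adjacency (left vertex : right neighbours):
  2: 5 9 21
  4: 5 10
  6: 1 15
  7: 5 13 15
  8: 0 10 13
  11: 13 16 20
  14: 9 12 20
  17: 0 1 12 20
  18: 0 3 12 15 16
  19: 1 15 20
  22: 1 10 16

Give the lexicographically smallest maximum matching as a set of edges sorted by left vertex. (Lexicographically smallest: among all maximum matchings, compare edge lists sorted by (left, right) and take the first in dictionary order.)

|M| = 11 (so the lex-smallest maximum matching has 11 edges)
process left vertices in ascending order; for each, take the smallest-labelled available neighbour that still permits 11 edges overall, or leave it unmatched if none does
lex-smallest matching: {2-5, 4-10, 6-1, 7-13, 8-0, 11-20, 14-9, 17-12, 18-3, 19-15, 22-16}

Lex-smallest maximum matching: {(2,5), (4,10), (6,1), (7,13), (8,0), (11,20), (14,9), (17,12), (18,3), (19,15), (22,16)}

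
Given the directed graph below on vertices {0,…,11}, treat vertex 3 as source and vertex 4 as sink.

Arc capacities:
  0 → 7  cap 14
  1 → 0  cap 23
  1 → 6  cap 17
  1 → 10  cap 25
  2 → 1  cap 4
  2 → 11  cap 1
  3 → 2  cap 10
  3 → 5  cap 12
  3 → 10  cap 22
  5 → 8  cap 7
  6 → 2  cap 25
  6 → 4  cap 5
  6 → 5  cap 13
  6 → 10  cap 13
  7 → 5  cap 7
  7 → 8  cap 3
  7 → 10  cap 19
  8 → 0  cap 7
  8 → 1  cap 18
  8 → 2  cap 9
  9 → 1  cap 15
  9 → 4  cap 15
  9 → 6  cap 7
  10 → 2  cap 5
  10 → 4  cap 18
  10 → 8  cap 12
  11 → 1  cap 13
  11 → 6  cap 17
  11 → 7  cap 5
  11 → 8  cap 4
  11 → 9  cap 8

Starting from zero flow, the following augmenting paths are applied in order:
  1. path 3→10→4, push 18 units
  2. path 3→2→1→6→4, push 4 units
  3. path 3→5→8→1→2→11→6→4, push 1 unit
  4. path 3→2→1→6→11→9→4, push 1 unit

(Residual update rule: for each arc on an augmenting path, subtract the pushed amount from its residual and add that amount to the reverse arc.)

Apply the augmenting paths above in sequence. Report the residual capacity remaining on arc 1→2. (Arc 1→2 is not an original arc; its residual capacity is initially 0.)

Residual capacity of (1,2): 4

after path 1 (3→10→4, push 18): res(1,2)=0
after path 2 (3→2→1→6→4, push 4): res(1,2)=4
after path 3 (3→5→8→1→2→11→6→4, push 1): res(1,2)=3
after path 4 (3→2→1→6→11→9→4, push 1): res(1,2)=4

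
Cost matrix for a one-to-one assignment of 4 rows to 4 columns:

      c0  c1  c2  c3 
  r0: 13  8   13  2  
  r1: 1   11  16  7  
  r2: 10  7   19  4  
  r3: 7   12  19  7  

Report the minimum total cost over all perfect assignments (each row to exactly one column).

Minimum assignment cost: 28

optimal assignment: row0→col2 (cost 13), row1→col0 (cost 1), row2→col1 (cost 7), row3→col3 (cost 7)
total = 13 + 1 + 7 + 7 = 28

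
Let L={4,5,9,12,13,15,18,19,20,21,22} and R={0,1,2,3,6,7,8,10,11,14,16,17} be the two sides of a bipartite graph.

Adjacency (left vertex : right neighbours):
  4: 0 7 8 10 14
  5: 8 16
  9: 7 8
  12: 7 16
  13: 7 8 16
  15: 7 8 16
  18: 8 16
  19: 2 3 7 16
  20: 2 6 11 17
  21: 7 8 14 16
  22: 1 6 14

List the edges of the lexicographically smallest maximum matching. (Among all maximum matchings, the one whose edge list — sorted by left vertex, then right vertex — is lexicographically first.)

|M| = 8 (so the lex-smallest maximum matching has 8 edges)
process left vertices in ascending order; for each, take the smallest-labelled available neighbour that still permits 8 edges overall, or leave it unmatched if none does
lex-smallest matching: {4-0, 5-8, 9-7, 12-16, 19-2, 20-6, 21-14, 22-1}

Lex-smallest maximum matching: {(4,0), (5,8), (9,7), (12,16), (19,2), (20,6), (21,14), (22,1)}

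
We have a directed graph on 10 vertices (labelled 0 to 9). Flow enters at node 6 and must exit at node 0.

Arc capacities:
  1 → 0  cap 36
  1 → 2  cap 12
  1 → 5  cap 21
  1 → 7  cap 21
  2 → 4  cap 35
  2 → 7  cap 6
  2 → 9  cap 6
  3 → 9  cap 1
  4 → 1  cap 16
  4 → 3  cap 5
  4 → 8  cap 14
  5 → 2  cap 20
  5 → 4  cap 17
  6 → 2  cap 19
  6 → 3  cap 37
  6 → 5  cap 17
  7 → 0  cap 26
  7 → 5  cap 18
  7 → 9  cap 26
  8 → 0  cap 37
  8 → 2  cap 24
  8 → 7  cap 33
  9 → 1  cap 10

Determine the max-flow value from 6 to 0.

Maximum flow value: 37

augment #1: 6→2→7→0 bottleneck 6, total now 6
augment #2: 6→2→4→1→0 bottleneck 13, total now 19
augment #3: 6→3→9→1→0 bottleneck 1, total now 20
augment #4: 6→5→4→1→0 bottleneck 3, total now 23
augment #5: 6→5→4→8→0 bottleneck 14, total now 37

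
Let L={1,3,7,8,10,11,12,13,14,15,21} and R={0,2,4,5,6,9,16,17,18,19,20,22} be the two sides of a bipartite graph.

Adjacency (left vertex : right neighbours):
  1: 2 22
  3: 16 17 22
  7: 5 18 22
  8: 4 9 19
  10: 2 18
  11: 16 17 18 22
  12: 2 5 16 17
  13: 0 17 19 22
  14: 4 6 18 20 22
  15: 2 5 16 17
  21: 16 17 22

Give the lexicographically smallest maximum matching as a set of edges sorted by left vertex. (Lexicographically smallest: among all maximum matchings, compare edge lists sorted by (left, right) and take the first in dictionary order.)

|M| = 9 (so the lex-smallest maximum matching has 9 edges)
process left vertices in ascending order; for each, take the smallest-labelled available neighbour that still permits 9 edges overall, or leave it unmatched if none does
lex-smallest matching: {1-2, 3-16, 7-5, 8-4, 10-18, 11-17, 13-0, 14-6, 21-22}

Lex-smallest maximum matching: {(1,2), (3,16), (7,5), (8,4), (10,18), (11,17), (13,0), (14,6), (21,22)}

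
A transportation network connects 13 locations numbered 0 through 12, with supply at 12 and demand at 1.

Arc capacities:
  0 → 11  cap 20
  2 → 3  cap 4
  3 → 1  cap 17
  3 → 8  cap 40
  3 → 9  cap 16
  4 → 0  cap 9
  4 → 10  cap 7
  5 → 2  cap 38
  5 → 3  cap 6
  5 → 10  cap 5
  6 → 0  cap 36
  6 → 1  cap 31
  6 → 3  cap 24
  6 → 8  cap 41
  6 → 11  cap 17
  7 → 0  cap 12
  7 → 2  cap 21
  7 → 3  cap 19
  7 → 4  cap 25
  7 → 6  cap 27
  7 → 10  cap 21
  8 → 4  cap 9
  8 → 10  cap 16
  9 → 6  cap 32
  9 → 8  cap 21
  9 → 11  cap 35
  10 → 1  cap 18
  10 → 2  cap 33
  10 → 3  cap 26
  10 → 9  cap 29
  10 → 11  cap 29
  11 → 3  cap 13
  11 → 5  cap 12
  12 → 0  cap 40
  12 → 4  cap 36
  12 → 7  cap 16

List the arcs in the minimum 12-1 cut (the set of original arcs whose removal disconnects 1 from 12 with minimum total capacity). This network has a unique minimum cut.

augment #1: 12→4→10→1 push 7
augment #2: 12→7→3→1 push 16
augment #3: 12→0→11→3→1 push 1
augment #4: 12→0→11→5→10→1 push 5
augment #5: 12→0→11→3→7→6→1 push 12
augment #6: 12→0→11→5→3→7→6→1 push 2
max flow = 43; residual-reachable set from 12 gives S-side
cut edges (S→T): {(0,11), (4,10), (12,7)} total cap 43

Min-cut arcs: {(0,11), (4,10), (12,7)} (total capacity 43)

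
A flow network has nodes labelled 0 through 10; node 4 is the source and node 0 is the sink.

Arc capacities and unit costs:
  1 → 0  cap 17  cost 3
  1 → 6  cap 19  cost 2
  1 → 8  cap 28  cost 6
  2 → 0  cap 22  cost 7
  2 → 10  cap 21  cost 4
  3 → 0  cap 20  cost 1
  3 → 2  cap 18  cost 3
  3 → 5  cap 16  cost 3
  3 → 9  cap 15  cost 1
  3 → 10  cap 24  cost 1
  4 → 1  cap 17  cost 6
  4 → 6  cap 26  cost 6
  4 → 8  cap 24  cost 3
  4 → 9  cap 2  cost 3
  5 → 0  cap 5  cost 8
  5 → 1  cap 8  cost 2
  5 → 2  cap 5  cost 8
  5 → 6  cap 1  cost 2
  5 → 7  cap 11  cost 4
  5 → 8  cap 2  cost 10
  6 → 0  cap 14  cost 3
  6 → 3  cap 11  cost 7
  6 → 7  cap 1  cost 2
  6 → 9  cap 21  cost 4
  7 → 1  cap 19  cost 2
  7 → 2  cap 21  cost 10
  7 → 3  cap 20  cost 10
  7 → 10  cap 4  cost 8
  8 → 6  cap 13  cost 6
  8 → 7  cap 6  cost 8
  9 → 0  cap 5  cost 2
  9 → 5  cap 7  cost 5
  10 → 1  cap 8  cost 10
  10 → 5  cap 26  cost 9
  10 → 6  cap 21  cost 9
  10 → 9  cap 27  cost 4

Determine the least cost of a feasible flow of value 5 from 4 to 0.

shortest-cost path #1: 4→9→0 push 2 @ unit cost 5 (adds 10)
shortest-cost path #2: 4→6→0 push 3 @ unit cost 9 (adds 27)
total cost = 37

Minimum cost for 5 units: 37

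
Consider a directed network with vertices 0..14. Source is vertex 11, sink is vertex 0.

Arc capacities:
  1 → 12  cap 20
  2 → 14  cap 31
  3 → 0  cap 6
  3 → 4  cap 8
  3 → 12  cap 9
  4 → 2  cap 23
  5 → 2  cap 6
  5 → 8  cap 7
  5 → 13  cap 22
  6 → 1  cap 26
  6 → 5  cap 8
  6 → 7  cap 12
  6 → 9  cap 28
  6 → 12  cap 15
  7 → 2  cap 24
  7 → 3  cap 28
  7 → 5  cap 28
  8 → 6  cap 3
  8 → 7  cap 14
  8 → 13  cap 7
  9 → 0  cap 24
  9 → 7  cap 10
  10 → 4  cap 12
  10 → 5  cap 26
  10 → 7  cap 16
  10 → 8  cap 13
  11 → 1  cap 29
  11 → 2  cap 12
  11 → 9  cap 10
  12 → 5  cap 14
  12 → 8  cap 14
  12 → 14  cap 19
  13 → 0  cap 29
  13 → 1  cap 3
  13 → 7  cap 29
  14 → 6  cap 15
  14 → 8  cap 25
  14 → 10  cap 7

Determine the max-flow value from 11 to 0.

Maximum flow value: 42

augment #1: 11→9→0 bottleneck 10, total now 10
augment #2: 11→1→12→5→13→0 bottleneck 14, total now 24
augment #3: 11→1→12→8→13→0 bottleneck 6, total now 30
augment #4: 11→2→14→6→9→0 bottleneck 12, total now 42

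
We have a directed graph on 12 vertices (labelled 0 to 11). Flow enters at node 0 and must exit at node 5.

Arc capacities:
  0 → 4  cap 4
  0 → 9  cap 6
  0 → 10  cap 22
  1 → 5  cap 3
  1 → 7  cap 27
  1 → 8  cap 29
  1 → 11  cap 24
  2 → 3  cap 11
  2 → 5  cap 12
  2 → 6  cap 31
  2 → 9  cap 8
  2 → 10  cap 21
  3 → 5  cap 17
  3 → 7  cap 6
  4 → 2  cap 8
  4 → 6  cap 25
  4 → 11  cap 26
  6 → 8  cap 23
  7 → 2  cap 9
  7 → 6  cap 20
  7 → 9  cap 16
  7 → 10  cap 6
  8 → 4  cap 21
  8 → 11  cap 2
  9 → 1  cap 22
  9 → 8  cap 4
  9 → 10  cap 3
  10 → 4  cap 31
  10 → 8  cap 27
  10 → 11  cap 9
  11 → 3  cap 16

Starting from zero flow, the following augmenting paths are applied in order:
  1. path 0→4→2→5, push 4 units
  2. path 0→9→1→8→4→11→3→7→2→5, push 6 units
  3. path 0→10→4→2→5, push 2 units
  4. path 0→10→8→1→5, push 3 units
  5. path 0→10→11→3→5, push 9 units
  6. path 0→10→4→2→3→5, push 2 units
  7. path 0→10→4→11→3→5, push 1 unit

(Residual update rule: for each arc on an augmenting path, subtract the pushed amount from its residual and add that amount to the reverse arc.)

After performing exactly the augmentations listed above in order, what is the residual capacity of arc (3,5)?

after path 1 (0→4→2→5, push 4): res(3,5)=17
after path 2 (0→9→1→8→4→11→3→7→2→5, push 6): res(3,5)=17
after path 3 (0→10→4→2→5, push 2): res(3,5)=17
after path 4 (0→10→8→1→5, push 3): res(3,5)=17
after path 5 (0→10→11→3→5, push 9): res(3,5)=8
after path 6 (0→10→4→2→3→5, push 2): res(3,5)=6
after path 7 (0→10→4→11→3→5, push 1): res(3,5)=5

Residual capacity of (3,5): 5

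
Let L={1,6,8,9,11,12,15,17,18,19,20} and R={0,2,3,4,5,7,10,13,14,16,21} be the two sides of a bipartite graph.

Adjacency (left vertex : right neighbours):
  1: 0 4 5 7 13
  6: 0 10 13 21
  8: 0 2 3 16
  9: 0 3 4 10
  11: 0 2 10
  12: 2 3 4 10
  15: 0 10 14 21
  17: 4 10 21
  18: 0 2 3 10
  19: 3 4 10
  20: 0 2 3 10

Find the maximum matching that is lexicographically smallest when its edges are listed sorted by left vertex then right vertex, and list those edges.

|M| = 10 (so the lex-smallest maximum matching has 10 edges)
process left vertices in ascending order; for each, take the smallest-labelled available neighbour that still permits 10 edges overall, or leave it unmatched if none does
lex-smallest matching: {1-5, 6-13, 8-16, 9-0, 11-2, 12-3, 15-14, 17-21, 18-10, 19-4}

Lex-smallest maximum matching: {(1,5), (6,13), (8,16), (9,0), (11,2), (12,3), (15,14), (17,21), (18,10), (19,4)}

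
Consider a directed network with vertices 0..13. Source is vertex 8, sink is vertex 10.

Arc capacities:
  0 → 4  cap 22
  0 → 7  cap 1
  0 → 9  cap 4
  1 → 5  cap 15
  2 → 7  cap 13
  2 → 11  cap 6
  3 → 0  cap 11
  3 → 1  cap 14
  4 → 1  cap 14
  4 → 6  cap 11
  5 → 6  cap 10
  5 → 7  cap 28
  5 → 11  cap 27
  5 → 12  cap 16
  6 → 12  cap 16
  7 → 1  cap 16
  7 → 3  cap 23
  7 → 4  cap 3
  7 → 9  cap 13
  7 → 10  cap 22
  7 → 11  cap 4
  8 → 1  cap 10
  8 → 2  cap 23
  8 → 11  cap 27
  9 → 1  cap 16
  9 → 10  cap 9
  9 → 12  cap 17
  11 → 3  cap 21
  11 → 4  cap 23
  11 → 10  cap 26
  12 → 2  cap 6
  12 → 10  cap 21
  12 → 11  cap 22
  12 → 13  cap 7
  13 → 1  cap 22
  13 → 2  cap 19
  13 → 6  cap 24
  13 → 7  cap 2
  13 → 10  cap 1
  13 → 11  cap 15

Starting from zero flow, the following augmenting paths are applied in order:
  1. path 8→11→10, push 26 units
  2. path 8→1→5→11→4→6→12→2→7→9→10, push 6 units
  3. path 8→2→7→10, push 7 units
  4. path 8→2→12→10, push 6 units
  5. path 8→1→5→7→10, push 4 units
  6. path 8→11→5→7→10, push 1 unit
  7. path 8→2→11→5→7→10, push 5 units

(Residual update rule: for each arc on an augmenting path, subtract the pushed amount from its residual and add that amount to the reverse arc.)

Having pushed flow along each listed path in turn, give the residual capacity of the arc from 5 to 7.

after path 1 (8→11→10, push 26): res(5,7)=28
after path 2 (8→1→5→11→4→6→12→2→7→9→10, push 6): res(5,7)=28
after path 3 (8→2→7→10, push 7): res(5,7)=28
after path 4 (8→2→12→10, push 6): res(5,7)=28
after path 5 (8→1→5→7→10, push 4): res(5,7)=24
after path 6 (8→11→5→7→10, push 1): res(5,7)=23
after path 7 (8→2→11→5→7→10, push 5): res(5,7)=18

Residual capacity of (5,7): 18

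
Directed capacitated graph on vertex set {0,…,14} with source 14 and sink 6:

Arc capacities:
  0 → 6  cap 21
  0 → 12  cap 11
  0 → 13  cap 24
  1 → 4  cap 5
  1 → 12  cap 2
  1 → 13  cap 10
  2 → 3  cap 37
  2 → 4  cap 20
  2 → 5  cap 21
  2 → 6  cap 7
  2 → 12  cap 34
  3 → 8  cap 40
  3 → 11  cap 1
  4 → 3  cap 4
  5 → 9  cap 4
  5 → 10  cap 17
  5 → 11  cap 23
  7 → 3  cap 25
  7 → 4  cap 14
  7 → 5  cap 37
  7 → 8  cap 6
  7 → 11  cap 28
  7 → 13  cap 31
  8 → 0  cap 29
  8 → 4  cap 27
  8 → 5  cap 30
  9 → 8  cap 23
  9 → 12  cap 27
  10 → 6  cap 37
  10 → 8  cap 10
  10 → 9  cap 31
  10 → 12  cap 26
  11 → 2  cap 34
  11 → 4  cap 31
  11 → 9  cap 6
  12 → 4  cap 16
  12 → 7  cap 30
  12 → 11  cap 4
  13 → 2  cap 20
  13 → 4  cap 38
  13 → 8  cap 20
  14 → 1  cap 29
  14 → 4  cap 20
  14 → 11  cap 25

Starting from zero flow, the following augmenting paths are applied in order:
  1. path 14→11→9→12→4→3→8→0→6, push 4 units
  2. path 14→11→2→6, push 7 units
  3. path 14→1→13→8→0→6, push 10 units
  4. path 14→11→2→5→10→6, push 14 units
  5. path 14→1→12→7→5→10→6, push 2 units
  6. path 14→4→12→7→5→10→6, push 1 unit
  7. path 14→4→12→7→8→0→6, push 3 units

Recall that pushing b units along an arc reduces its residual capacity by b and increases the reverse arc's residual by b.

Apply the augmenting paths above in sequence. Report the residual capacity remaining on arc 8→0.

after path 1 (14→11→9→12→4→3→8→0→6, push 4): res(8,0)=25
after path 2 (14→11→2→6, push 7): res(8,0)=25
after path 3 (14→1→13→8→0→6, push 10): res(8,0)=15
after path 4 (14→11→2→5→10→6, push 14): res(8,0)=15
after path 5 (14→1→12→7→5→10→6, push 2): res(8,0)=15
after path 6 (14→4→12→7→5→10→6, push 1): res(8,0)=15
after path 7 (14→4→12→7→8→0→6, push 3): res(8,0)=12

Residual capacity of (8,0): 12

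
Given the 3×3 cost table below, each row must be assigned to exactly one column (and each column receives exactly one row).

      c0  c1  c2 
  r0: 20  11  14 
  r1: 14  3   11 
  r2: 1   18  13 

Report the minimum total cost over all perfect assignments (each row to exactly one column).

optimal assignment: row0→col2 (cost 14), row1→col1 (cost 3), row2→col0 (cost 1)
total = 14 + 3 + 1 = 18

Minimum assignment cost: 18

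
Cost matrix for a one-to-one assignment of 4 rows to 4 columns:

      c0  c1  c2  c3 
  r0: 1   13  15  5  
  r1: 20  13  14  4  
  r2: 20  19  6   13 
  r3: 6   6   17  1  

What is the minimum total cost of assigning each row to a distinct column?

Minimum assignment cost: 17

optimal assignment: row0→col0 (cost 1), row1→col3 (cost 4), row2→col2 (cost 6), row3→col1 (cost 6)
total = 1 + 4 + 6 + 6 = 17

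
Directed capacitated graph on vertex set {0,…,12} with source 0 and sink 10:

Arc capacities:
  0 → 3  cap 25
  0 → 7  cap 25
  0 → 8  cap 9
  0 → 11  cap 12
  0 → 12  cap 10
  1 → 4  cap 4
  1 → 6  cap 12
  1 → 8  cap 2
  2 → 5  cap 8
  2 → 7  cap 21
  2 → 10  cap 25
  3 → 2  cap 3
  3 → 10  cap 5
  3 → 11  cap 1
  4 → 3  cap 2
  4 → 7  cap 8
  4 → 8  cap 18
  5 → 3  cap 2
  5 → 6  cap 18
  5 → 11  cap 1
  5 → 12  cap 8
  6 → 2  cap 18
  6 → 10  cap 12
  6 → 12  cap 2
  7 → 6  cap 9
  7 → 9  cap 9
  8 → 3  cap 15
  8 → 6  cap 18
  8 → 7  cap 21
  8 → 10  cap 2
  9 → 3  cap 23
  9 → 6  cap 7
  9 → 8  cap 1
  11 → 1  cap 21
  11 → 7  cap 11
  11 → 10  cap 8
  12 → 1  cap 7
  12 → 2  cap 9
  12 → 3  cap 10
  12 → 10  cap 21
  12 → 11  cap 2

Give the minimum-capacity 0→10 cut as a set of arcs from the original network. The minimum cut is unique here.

Min-cut arcs: {(0,8), (0,11), (0,12), (3,2), (3,10), (3,11), (7,6), (9,6), (9,8)} (total capacity 57)

augment #1: 0→3→10 push 5
augment #2: 0→8→10 push 2
augment #3: 0→11→10 push 8
augment #4: 0→12→10 push 10
augment #5: 0→3→2→10 push 3
augment #6: 0→7→6→10 push 9
augment #7: 0→8→6→10 push 3
augment #8: 0→8→6→2→10 push 4
augment #9: 0→7→9→6→2→10 push 7
augment #10: 0→11→1→6→2→10 push 4
augment #11: 0→3→11→1→6→2→10 push 1
augment #12: 0→7→9→8→6→2→10 push 1
max flow = 57; residual-reachable set from 0 gives S-side
cut edges (S→T): {(0,8), (0,11), (0,12), (3,2), (3,10), (3,11), (7,6), (9,6), (9,8)} total cap 57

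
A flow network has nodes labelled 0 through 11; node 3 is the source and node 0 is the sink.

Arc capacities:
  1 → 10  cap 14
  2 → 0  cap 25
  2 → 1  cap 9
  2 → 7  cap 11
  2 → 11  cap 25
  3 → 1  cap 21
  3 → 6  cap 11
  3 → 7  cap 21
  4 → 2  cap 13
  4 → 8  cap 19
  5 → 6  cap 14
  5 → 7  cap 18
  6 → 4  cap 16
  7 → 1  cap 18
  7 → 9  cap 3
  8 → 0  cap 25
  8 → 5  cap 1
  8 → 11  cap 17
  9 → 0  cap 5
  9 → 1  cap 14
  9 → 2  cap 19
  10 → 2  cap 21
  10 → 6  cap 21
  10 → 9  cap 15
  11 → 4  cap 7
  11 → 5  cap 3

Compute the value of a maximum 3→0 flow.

augment #1: 3→7→9→0 bottleneck 3, total now 3
augment #2: 3→1→10→2→0 bottleneck 14, total now 17
augment #3: 3→6→4→2→0 bottleneck 11, total now 28

Maximum flow value: 28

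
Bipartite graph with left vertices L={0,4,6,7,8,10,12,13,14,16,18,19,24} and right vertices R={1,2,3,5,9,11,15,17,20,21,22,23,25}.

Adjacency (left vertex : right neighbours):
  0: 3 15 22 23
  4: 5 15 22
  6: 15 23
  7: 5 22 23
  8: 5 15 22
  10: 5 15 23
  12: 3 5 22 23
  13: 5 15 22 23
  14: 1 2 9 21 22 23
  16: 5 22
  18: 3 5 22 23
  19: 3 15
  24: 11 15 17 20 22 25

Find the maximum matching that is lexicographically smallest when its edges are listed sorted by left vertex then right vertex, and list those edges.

|M| = 7 (so the lex-smallest maximum matching has 7 edges)
process left vertices in ascending order; for each, take the smallest-labelled available neighbour that still permits 7 edges overall, or leave it unmatched if none does
lex-smallest matching: {0-3, 4-5, 6-15, 7-22, 10-23, 14-1, 24-11}

Lex-smallest maximum matching: {(0,3), (4,5), (6,15), (7,22), (10,23), (14,1), (24,11)}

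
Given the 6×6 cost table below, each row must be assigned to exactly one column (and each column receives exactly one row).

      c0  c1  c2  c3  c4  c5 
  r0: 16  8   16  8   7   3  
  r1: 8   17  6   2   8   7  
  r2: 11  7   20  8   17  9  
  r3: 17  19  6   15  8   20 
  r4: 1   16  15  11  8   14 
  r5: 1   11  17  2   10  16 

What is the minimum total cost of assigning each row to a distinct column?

Minimum assignment cost: 27

one of 3 optimal assignments: row0→col5 (cost 3), row1→col2 (cost 6), row2→col1 (cost 7), row3→col4 (cost 8), row4→col0 (cost 1), row5→col3 (cost 2)
total = 3 + 6 + 7 + 8 + 1 + 2 = 27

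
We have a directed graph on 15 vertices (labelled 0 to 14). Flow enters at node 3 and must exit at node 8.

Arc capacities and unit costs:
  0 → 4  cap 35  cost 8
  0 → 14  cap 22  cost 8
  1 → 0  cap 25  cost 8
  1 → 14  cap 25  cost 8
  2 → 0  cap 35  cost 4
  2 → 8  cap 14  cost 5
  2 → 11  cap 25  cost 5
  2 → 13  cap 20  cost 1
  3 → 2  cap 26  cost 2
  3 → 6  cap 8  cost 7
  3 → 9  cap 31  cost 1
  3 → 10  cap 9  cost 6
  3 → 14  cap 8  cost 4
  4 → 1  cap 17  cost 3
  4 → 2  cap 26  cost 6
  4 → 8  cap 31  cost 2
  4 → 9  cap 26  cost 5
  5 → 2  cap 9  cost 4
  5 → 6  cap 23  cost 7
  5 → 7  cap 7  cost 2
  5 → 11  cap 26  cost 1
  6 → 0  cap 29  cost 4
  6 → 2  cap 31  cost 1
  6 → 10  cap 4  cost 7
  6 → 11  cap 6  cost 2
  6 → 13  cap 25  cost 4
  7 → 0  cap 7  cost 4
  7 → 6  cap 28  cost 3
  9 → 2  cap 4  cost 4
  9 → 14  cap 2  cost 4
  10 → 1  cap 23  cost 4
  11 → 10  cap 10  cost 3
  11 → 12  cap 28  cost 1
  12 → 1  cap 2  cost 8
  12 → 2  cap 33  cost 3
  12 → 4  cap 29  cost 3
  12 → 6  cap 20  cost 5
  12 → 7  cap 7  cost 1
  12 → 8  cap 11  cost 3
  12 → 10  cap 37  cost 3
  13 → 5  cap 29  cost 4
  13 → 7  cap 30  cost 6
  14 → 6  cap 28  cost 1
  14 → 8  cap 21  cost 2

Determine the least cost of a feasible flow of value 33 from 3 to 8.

Minimum cost for 33 units: 259

shortest-cost path #1: 3→14→8 push 8 @ unit cost 6 (adds 48)
shortest-cost path #2: 3→9→14→8 push 2 @ unit cost 7 (adds 14)
shortest-cost path #3: 3→2→8 push 14 @ unit cost 7 (adds 98)
shortest-cost path #4: 3→2→11→12→8 push 9 @ unit cost 11 (adds 99)
total cost = 259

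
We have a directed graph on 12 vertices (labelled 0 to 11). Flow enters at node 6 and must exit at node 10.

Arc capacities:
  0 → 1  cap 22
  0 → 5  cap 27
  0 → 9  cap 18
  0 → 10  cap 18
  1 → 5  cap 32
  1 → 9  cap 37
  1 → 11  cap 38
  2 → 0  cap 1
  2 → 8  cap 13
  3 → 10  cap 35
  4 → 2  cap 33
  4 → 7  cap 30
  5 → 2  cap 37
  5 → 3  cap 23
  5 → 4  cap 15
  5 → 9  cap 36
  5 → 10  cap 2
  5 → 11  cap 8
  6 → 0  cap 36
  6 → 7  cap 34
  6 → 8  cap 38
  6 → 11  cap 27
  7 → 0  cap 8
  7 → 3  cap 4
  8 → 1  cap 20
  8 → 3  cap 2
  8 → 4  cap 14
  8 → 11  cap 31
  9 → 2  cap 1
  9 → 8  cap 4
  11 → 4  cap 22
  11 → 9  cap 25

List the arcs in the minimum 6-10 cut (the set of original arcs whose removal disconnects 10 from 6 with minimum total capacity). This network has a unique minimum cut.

augment #1: 6→0→10 push 18
augment #2: 6→0→5→10 push 2
augment #3: 6→7→3→10 push 4
augment #4: 6→8→3→10 push 2
augment #5: 6→0→5→3→10 push 16
augment #6: 6→7→0→5→3→10 push 7
max flow = 49; residual-reachable set from 6 gives S-side
cut edges (S→T): {(0,10), (5,3), (5,10), (7,3), (8,3)} total cap 49

Min-cut arcs: {(0,10), (5,3), (5,10), (7,3), (8,3)} (total capacity 49)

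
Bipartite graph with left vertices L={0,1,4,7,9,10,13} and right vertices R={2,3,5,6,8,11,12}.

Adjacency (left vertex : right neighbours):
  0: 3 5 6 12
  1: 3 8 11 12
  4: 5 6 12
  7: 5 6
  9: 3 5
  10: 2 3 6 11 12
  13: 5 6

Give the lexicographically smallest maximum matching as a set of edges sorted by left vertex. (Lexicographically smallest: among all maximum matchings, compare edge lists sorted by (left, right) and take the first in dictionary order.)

|M| = 6 (so the lex-smallest maximum matching has 6 edges)
process left vertices in ascending order; for each, take the smallest-labelled available neighbour that still permits 6 edges overall, or leave it unmatched if none does
lex-smallest matching: {0-3, 1-8, 4-12, 7-5, 10-2, 13-6}

Lex-smallest maximum matching: {(0,3), (1,8), (4,12), (7,5), (10,2), (13,6)}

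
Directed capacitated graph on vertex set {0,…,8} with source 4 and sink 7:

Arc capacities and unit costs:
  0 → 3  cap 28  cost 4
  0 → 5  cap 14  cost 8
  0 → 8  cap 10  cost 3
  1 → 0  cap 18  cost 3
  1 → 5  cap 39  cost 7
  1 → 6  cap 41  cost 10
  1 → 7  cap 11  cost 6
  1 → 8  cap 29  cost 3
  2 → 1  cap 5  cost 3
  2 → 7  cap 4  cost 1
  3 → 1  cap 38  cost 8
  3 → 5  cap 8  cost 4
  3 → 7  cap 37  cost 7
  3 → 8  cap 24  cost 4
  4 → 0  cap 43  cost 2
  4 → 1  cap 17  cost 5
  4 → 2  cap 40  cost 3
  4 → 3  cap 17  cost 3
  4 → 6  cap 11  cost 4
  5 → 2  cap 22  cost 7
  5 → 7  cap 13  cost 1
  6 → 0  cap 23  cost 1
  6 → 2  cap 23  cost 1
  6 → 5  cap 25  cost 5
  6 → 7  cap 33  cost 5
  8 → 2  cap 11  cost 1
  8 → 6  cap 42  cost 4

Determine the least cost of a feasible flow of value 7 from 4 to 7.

shortest-cost path #1: 4→2→7 push 4 @ unit cost 4 (adds 16)
shortest-cost path #2: 4→3→5→7 push 3 @ unit cost 8 (adds 24)
total cost = 40

Minimum cost for 7 units: 40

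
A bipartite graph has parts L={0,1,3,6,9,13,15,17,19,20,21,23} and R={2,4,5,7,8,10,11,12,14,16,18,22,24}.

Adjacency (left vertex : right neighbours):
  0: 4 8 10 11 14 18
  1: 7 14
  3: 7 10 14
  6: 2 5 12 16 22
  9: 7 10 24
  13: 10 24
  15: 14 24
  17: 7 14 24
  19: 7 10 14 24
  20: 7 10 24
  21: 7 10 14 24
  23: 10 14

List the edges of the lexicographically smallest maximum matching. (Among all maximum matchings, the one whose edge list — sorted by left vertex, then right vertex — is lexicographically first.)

Lex-smallest maximum matching: {(0,4), (1,7), (3,10), (6,2), (9,24), (15,14)}

|M| = 6 (so the lex-smallest maximum matching has 6 edges)
process left vertices in ascending order; for each, take the smallest-labelled available neighbour that still permits 6 edges overall, or leave it unmatched if none does
lex-smallest matching: {0-4, 1-7, 3-10, 6-2, 9-24, 15-14}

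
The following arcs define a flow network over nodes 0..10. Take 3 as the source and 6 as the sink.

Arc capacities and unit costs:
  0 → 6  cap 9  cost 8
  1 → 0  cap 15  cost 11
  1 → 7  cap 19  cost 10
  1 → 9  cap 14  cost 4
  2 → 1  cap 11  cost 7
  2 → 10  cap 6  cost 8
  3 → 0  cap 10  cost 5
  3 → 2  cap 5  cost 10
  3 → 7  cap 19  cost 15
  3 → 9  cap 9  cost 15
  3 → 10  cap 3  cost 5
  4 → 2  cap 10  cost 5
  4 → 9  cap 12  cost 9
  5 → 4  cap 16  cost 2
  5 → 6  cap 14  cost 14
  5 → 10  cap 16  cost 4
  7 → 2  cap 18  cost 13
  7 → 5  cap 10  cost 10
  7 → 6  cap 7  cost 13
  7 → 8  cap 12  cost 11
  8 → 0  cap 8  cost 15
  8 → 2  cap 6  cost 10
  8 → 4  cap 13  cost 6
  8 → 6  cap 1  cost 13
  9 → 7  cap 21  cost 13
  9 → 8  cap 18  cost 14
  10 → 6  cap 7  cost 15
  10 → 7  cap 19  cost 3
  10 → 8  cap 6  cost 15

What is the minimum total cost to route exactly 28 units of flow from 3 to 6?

Minimum cost for 28 units: 700

shortest-cost path #1: 3→0→6 push 9 @ unit cost 13 (adds 117)
shortest-cost path #2: 3→10→6 push 3 @ unit cost 20 (adds 60)
shortest-cost path #3: 3→7→6 push 7 @ unit cost 28 (adds 196)
shortest-cost path #4: 3→2→10→6 push 4 @ unit cost 33 (adds 132)
shortest-cost path #5: 3→7→8→6 push 1 @ unit cost 39 (adds 39)
shortest-cost path #6: 3→7→5→6 push 4 @ unit cost 39 (adds 156)
total cost = 700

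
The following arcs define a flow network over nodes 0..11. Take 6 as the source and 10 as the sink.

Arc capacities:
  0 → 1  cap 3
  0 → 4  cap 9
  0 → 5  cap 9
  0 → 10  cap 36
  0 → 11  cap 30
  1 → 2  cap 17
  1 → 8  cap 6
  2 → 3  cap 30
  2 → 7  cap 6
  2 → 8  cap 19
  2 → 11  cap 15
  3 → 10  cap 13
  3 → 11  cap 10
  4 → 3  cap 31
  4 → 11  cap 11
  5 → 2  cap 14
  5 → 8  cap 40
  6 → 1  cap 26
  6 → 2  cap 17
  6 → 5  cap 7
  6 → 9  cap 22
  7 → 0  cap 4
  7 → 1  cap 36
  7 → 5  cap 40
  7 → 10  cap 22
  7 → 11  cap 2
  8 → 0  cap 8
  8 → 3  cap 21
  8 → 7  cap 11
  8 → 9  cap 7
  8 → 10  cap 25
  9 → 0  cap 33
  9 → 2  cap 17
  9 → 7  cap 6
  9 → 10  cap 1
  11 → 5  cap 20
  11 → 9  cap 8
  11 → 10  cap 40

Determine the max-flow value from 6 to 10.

Maximum flow value: 69

augment #1: 6→9→10 bottleneck 1, total now 1
augment #2: 6→1→8→10 bottleneck 6, total now 7
augment #3: 6→2→3→10 bottleneck 13, total now 20
augment #4: 6→2→7→10 bottleneck 4, total now 24
augment #5: 6→5→8→10 bottleneck 7, total now 31
augment #6: 6→9→0→10 bottleneck 21, total now 52
augment #7: 6→1→2→7→10 bottleneck 2, total now 54
augment #8: 6→1→2→8→10 bottleneck 12, total now 66
augment #9: 6→1→2→11→10 bottleneck 3, total now 69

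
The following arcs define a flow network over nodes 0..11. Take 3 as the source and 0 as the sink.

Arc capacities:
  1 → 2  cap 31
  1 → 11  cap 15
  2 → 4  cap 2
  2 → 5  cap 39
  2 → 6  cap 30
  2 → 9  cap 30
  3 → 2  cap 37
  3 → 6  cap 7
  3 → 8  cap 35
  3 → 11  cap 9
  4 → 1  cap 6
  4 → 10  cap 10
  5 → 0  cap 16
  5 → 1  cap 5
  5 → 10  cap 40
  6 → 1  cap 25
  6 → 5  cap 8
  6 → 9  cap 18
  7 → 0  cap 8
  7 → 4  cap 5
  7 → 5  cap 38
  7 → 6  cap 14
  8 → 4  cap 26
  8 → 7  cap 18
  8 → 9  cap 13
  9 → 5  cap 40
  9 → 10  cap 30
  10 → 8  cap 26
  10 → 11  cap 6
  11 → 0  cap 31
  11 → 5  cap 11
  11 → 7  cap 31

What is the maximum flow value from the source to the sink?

augment #1: 3→11→0 bottleneck 9, total now 9
augment #2: 3→2→5→0 bottleneck 16, total now 25
augment #3: 3→8→7→0 bottleneck 8, total now 33
augment #4: 3→6→1→11→0 bottleneck 7, total now 40
augment #5: 3→2→4→1→11→0 bottleneck 2, total now 42
augment #6: 3→2→5→1→11→0 bottleneck 5, total now 47
augment #7: 3→2→5→10→11→0 bottleneck 6, total now 53
augment #8: 3→2→6→1→11→0 bottleneck 1, total now 54

Maximum flow value: 54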